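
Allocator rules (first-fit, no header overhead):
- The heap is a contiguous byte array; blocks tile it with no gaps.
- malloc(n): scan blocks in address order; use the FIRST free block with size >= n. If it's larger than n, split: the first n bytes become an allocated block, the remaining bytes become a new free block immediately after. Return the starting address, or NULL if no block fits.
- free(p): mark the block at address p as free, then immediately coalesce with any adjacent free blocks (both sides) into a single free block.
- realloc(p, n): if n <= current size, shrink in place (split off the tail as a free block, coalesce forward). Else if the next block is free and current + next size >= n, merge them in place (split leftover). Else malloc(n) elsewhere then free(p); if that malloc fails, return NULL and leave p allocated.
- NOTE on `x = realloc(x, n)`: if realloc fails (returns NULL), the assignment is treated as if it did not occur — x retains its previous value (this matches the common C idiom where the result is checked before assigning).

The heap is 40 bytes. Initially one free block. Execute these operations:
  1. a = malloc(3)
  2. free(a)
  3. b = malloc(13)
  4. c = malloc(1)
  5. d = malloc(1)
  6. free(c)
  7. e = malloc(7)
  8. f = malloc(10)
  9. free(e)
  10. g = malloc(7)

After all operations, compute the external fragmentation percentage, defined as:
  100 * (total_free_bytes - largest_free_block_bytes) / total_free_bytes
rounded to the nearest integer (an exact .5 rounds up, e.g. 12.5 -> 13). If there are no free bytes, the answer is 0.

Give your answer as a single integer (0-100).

Answer: 11

Derivation:
Op 1: a = malloc(3) -> a = 0; heap: [0-2 ALLOC][3-39 FREE]
Op 2: free(a) -> (freed a); heap: [0-39 FREE]
Op 3: b = malloc(13) -> b = 0; heap: [0-12 ALLOC][13-39 FREE]
Op 4: c = malloc(1) -> c = 13; heap: [0-12 ALLOC][13-13 ALLOC][14-39 FREE]
Op 5: d = malloc(1) -> d = 14; heap: [0-12 ALLOC][13-13 ALLOC][14-14 ALLOC][15-39 FREE]
Op 6: free(c) -> (freed c); heap: [0-12 ALLOC][13-13 FREE][14-14 ALLOC][15-39 FREE]
Op 7: e = malloc(7) -> e = 15; heap: [0-12 ALLOC][13-13 FREE][14-14 ALLOC][15-21 ALLOC][22-39 FREE]
Op 8: f = malloc(10) -> f = 22; heap: [0-12 ALLOC][13-13 FREE][14-14 ALLOC][15-21 ALLOC][22-31 ALLOC][32-39 FREE]
Op 9: free(e) -> (freed e); heap: [0-12 ALLOC][13-13 FREE][14-14 ALLOC][15-21 FREE][22-31 ALLOC][32-39 FREE]
Op 10: g = malloc(7) -> g = 15; heap: [0-12 ALLOC][13-13 FREE][14-14 ALLOC][15-21 ALLOC][22-31 ALLOC][32-39 FREE]
Free blocks: [1 8] total_free=9 largest=8 -> 100*(9-8)/9 = 100/9 ≈ 11.111 -> rounds to 11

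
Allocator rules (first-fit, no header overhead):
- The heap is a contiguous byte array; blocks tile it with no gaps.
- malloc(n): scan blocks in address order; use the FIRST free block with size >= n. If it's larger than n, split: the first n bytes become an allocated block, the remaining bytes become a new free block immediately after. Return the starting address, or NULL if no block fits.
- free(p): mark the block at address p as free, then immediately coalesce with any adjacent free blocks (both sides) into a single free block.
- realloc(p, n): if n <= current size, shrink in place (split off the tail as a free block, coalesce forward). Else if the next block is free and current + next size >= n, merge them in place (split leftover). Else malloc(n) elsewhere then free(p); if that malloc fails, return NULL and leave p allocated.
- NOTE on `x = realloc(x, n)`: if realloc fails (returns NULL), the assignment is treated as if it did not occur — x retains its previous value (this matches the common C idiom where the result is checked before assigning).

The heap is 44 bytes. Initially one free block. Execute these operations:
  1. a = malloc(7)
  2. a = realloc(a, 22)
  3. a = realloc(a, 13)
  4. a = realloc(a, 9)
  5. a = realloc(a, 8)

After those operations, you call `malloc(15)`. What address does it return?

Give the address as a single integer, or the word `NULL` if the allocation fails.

Op 1: a = malloc(7) -> a = 0; heap: [0-6 ALLOC][7-43 FREE]
Op 2: a = realloc(a, 22) -> a = 0; heap: [0-21 ALLOC][22-43 FREE]
Op 3: a = realloc(a, 13) -> a = 0; heap: [0-12 ALLOC][13-43 FREE]
Op 4: a = realloc(a, 9) -> a = 0; heap: [0-8 ALLOC][9-43 FREE]
Op 5: a = realloc(a, 8) -> a = 0; heap: [0-7 ALLOC][8-43 FREE]
malloc(15): first-fit scan over [0-7 ALLOC][8-43 FREE] -> 8

Answer: 8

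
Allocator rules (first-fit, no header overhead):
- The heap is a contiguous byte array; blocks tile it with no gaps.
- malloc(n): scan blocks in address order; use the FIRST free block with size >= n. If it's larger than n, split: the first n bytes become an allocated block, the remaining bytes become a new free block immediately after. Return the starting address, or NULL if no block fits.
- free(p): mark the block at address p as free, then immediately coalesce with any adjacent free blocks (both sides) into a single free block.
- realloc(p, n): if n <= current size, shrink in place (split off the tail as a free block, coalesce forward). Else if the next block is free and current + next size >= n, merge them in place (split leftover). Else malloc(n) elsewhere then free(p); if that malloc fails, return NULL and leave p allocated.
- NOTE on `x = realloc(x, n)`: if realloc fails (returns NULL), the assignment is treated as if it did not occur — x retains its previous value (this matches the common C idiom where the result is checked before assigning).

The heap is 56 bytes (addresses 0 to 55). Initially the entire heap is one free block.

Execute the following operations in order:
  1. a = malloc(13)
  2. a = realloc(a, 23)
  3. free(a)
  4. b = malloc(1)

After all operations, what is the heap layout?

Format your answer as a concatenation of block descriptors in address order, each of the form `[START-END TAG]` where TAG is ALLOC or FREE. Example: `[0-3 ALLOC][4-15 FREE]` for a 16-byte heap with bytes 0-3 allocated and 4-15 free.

Answer: [0-0 ALLOC][1-55 FREE]

Derivation:
Op 1: a = malloc(13) -> a = 0; heap: [0-12 ALLOC][13-55 FREE]
Op 2: a = realloc(a, 23) -> a = 0; heap: [0-22 ALLOC][23-55 FREE]
Op 3: free(a) -> (freed a); heap: [0-55 FREE]
Op 4: b = malloc(1) -> b = 0; heap: [0-0 ALLOC][1-55 FREE]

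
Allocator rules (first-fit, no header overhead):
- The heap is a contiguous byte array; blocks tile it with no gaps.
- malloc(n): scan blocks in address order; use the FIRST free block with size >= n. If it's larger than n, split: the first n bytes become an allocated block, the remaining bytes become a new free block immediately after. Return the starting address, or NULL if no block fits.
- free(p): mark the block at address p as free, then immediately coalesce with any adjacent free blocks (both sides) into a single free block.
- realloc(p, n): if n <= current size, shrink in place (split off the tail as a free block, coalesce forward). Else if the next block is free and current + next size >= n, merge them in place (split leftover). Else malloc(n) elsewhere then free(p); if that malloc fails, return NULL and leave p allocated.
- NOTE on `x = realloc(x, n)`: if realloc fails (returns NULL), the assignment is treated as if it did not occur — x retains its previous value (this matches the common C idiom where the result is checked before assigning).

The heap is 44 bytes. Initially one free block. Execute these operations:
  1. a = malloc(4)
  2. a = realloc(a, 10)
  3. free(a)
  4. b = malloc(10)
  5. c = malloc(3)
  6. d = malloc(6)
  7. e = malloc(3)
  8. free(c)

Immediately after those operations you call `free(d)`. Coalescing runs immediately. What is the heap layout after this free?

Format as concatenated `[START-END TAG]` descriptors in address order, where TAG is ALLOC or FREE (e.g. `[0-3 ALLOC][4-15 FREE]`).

Op 1: a = malloc(4) -> a = 0; heap: [0-3 ALLOC][4-43 FREE]
Op 2: a = realloc(a, 10) -> a = 0; heap: [0-9 ALLOC][10-43 FREE]
Op 3: free(a) -> (freed a); heap: [0-43 FREE]
Op 4: b = malloc(10) -> b = 0; heap: [0-9 ALLOC][10-43 FREE]
Op 5: c = malloc(3) -> c = 10; heap: [0-9 ALLOC][10-12 ALLOC][13-43 FREE]
Op 6: d = malloc(6) -> d = 13; heap: [0-9 ALLOC][10-12 ALLOC][13-18 ALLOC][19-43 FREE]
Op 7: e = malloc(3) -> e = 19; heap: [0-9 ALLOC][10-12 ALLOC][13-18 ALLOC][19-21 ALLOC][22-43 FREE]
Op 8: free(c) -> (freed c); heap: [0-9 ALLOC][10-12 FREE][13-18 ALLOC][19-21 ALLOC][22-43 FREE]
free(d): d = 13 -> block [13-18 ALLOC]; mark free, coalesce with adjacent free neighbors -> [0-9 ALLOC][10-18 FREE][19-21 ALLOC][22-43 FREE]

Answer: [0-9 ALLOC][10-18 FREE][19-21 ALLOC][22-43 FREE]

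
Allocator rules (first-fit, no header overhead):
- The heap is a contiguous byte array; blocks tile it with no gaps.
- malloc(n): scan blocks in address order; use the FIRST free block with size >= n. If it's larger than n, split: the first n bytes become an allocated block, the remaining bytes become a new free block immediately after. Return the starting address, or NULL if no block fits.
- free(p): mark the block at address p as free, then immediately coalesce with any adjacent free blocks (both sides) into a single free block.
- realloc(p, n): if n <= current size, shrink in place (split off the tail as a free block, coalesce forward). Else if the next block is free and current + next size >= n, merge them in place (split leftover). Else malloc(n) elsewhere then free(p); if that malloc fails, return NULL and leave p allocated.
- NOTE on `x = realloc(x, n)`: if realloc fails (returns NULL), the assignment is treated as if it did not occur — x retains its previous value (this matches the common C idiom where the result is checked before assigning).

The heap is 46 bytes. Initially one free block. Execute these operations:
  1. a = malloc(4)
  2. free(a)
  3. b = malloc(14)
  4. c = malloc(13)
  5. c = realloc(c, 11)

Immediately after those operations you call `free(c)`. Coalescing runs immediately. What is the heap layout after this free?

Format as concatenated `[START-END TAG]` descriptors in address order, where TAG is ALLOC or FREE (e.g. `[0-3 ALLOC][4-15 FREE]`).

Op 1: a = malloc(4) -> a = 0; heap: [0-3 ALLOC][4-45 FREE]
Op 2: free(a) -> (freed a); heap: [0-45 FREE]
Op 3: b = malloc(14) -> b = 0; heap: [0-13 ALLOC][14-45 FREE]
Op 4: c = malloc(13) -> c = 14; heap: [0-13 ALLOC][14-26 ALLOC][27-45 FREE]
Op 5: c = realloc(c, 11) -> c = 14; heap: [0-13 ALLOC][14-24 ALLOC][25-45 FREE]
free(c): c = 14 -> block [14-24 ALLOC]; mark free, coalesce with adjacent free neighbors -> [0-13 ALLOC][14-45 FREE]

Answer: [0-13 ALLOC][14-45 FREE]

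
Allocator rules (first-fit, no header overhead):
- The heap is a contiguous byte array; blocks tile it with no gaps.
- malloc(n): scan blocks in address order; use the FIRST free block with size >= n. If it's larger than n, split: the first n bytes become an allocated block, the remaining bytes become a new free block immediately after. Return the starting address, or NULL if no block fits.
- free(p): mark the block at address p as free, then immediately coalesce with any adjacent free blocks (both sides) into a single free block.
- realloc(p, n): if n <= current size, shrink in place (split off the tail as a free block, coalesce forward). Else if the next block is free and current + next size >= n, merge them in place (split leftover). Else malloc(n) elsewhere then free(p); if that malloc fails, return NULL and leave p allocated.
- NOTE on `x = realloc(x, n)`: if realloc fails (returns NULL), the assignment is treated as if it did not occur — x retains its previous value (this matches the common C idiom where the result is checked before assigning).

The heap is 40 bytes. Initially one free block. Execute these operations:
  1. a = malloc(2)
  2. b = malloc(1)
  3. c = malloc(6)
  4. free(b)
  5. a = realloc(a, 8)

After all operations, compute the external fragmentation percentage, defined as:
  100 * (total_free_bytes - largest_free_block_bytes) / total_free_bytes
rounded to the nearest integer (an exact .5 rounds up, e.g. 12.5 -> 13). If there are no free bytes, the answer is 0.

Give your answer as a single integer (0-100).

Op 1: a = malloc(2) -> a = 0; heap: [0-1 ALLOC][2-39 FREE]
Op 2: b = malloc(1) -> b = 2; heap: [0-1 ALLOC][2-2 ALLOC][3-39 FREE]
Op 3: c = malloc(6) -> c = 3; heap: [0-1 ALLOC][2-2 ALLOC][3-8 ALLOC][9-39 FREE]
Op 4: free(b) -> (freed b); heap: [0-1 ALLOC][2-2 FREE][3-8 ALLOC][9-39 FREE]
Op 5: a = realloc(a, 8) -> a = 9; heap: [0-2 FREE][3-8 ALLOC][9-16 ALLOC][17-39 FREE]
Free blocks: [3 23] total_free=26 largest=23 -> 100*(26-23)/26 = 300/26 ≈ 11.538 -> rounds to 12

Answer: 12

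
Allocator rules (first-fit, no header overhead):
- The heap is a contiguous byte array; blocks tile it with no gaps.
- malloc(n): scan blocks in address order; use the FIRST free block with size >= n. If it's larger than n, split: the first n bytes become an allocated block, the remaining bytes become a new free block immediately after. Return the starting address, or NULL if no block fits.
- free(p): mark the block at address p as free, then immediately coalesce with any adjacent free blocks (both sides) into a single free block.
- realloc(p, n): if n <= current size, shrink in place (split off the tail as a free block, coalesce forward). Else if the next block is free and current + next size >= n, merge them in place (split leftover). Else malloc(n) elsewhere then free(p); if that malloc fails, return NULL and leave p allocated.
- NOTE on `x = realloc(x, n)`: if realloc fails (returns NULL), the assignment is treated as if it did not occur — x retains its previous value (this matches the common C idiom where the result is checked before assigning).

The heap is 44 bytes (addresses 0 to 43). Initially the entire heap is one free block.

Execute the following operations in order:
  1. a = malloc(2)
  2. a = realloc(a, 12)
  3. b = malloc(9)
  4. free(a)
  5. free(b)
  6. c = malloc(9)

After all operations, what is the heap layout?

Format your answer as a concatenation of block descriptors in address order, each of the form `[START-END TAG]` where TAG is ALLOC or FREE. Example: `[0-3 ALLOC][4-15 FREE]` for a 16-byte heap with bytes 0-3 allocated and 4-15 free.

Op 1: a = malloc(2) -> a = 0; heap: [0-1 ALLOC][2-43 FREE]
Op 2: a = realloc(a, 12) -> a = 0; heap: [0-11 ALLOC][12-43 FREE]
Op 3: b = malloc(9) -> b = 12; heap: [0-11 ALLOC][12-20 ALLOC][21-43 FREE]
Op 4: free(a) -> (freed a); heap: [0-11 FREE][12-20 ALLOC][21-43 FREE]
Op 5: free(b) -> (freed b); heap: [0-43 FREE]
Op 6: c = malloc(9) -> c = 0; heap: [0-8 ALLOC][9-43 FREE]

Answer: [0-8 ALLOC][9-43 FREE]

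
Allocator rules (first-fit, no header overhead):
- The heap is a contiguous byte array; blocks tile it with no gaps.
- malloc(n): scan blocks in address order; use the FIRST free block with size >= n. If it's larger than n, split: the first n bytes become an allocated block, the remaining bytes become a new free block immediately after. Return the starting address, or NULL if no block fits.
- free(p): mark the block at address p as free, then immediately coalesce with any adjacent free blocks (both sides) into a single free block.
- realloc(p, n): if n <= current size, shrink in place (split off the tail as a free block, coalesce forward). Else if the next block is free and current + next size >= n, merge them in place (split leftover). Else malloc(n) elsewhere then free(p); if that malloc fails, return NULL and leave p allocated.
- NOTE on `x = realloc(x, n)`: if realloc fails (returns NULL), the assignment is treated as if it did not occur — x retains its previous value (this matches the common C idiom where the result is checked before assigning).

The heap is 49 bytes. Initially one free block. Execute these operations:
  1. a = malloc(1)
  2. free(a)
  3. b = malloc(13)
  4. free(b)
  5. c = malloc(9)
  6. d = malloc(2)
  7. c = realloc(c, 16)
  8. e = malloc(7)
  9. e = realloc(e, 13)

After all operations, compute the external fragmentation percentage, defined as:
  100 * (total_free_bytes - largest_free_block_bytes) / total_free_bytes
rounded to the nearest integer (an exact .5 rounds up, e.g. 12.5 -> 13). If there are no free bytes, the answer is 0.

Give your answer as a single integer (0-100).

Op 1: a = malloc(1) -> a = 0; heap: [0-0 ALLOC][1-48 FREE]
Op 2: free(a) -> (freed a); heap: [0-48 FREE]
Op 3: b = malloc(13) -> b = 0; heap: [0-12 ALLOC][13-48 FREE]
Op 4: free(b) -> (freed b); heap: [0-48 FREE]
Op 5: c = malloc(9) -> c = 0; heap: [0-8 ALLOC][9-48 FREE]
Op 6: d = malloc(2) -> d = 9; heap: [0-8 ALLOC][9-10 ALLOC][11-48 FREE]
Op 7: c = realloc(c, 16) -> c = 11; heap: [0-8 FREE][9-10 ALLOC][11-26 ALLOC][27-48 FREE]
Op 8: e = malloc(7) -> e = 0; heap: [0-6 ALLOC][7-8 FREE][9-10 ALLOC][11-26 ALLOC][27-48 FREE]
Op 9: e = realloc(e, 13) -> e = 27; heap: [0-8 FREE][9-10 ALLOC][11-26 ALLOC][27-39 ALLOC][40-48 FREE]
Free blocks: [9 9] total_free=18 largest=9 -> 100*(18-9)/18 = 900/18 = 50

Answer: 50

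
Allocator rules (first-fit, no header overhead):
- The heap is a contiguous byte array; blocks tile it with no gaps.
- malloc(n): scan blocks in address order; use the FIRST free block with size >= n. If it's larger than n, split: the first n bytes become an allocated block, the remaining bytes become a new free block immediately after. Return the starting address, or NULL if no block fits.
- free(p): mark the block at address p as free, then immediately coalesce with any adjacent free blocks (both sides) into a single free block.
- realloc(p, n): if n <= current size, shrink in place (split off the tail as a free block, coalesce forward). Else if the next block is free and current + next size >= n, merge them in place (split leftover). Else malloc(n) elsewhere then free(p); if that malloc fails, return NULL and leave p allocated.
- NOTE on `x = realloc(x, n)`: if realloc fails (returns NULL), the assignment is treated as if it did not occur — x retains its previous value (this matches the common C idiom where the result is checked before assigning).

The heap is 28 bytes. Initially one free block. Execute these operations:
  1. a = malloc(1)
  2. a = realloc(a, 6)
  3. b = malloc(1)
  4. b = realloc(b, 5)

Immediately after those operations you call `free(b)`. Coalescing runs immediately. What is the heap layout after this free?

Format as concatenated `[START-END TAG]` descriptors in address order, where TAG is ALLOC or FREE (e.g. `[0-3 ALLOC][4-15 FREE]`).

Answer: [0-5 ALLOC][6-27 FREE]

Derivation:
Op 1: a = malloc(1) -> a = 0; heap: [0-0 ALLOC][1-27 FREE]
Op 2: a = realloc(a, 6) -> a = 0; heap: [0-5 ALLOC][6-27 FREE]
Op 3: b = malloc(1) -> b = 6; heap: [0-5 ALLOC][6-6 ALLOC][7-27 FREE]
Op 4: b = realloc(b, 5) -> b = 6; heap: [0-5 ALLOC][6-10 ALLOC][11-27 FREE]
free(b): b = 6 -> block [6-10 ALLOC]; mark free, coalesce with adjacent free neighbors -> [0-5 ALLOC][6-27 FREE]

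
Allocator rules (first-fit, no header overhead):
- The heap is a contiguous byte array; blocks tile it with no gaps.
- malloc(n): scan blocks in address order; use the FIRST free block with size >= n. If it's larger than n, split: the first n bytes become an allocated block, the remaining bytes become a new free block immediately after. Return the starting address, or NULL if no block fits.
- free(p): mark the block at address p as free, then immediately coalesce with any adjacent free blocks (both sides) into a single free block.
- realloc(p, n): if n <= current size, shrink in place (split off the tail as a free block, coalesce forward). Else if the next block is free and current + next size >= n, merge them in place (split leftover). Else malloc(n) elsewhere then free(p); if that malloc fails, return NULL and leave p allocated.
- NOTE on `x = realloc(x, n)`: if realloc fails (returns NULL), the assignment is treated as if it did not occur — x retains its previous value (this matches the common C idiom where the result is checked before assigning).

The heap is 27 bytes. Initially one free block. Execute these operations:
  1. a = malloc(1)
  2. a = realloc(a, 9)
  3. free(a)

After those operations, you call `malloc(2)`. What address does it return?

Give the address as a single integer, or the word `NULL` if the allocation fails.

Op 1: a = malloc(1) -> a = 0; heap: [0-0 ALLOC][1-26 FREE]
Op 2: a = realloc(a, 9) -> a = 0; heap: [0-8 ALLOC][9-26 FREE]
Op 3: free(a) -> (freed a); heap: [0-26 FREE]
malloc(2): first-fit scan over [0-26 FREE] -> 0

Answer: 0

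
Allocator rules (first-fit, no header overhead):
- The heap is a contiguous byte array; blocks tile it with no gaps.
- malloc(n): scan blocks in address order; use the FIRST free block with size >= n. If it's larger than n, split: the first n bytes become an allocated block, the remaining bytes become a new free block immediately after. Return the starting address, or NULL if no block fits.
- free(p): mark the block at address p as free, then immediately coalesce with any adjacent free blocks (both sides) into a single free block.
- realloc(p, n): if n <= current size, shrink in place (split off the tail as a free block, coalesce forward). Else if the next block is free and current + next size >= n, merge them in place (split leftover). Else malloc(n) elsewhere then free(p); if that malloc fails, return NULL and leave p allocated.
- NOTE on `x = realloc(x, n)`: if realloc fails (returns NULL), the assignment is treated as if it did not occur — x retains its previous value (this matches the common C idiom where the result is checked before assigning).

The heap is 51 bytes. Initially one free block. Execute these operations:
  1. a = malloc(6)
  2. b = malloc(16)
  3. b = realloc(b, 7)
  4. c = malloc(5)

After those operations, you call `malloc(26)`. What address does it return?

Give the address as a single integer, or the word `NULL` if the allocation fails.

Op 1: a = malloc(6) -> a = 0; heap: [0-5 ALLOC][6-50 FREE]
Op 2: b = malloc(16) -> b = 6; heap: [0-5 ALLOC][6-21 ALLOC][22-50 FREE]
Op 3: b = realloc(b, 7) -> b = 6; heap: [0-5 ALLOC][6-12 ALLOC][13-50 FREE]
Op 4: c = malloc(5) -> c = 13; heap: [0-5 ALLOC][6-12 ALLOC][13-17 ALLOC][18-50 FREE]
malloc(26): first-fit scan over [0-5 ALLOC][6-12 ALLOC][13-17 ALLOC][18-50 FREE] -> 18

Answer: 18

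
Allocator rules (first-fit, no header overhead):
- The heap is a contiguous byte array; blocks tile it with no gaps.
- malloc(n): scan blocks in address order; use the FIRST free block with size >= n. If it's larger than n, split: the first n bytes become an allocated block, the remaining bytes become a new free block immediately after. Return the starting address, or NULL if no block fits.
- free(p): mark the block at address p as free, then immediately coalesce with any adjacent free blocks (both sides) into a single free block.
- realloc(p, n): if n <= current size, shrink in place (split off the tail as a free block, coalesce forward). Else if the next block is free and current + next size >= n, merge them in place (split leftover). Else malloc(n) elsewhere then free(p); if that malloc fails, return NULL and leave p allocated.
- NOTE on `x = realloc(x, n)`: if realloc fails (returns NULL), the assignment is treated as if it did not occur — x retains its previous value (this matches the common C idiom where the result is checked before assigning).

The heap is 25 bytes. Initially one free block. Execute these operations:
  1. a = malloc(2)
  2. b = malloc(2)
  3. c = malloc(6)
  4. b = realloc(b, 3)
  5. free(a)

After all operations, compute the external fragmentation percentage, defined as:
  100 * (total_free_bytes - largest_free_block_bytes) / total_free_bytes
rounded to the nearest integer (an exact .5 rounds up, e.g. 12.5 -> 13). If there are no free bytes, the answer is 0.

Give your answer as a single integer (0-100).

Answer: 25

Derivation:
Op 1: a = malloc(2) -> a = 0; heap: [0-1 ALLOC][2-24 FREE]
Op 2: b = malloc(2) -> b = 2; heap: [0-1 ALLOC][2-3 ALLOC][4-24 FREE]
Op 3: c = malloc(6) -> c = 4; heap: [0-1 ALLOC][2-3 ALLOC][4-9 ALLOC][10-24 FREE]
Op 4: b = realloc(b, 3) -> b = 10; heap: [0-1 ALLOC][2-3 FREE][4-9 ALLOC][10-12 ALLOC][13-24 FREE]
Op 5: free(a) -> (freed a); heap: [0-3 FREE][4-9 ALLOC][10-12 ALLOC][13-24 FREE]
Free blocks: [4 12] total_free=16 largest=12 -> 100*(16-12)/16 = 400/16 = 25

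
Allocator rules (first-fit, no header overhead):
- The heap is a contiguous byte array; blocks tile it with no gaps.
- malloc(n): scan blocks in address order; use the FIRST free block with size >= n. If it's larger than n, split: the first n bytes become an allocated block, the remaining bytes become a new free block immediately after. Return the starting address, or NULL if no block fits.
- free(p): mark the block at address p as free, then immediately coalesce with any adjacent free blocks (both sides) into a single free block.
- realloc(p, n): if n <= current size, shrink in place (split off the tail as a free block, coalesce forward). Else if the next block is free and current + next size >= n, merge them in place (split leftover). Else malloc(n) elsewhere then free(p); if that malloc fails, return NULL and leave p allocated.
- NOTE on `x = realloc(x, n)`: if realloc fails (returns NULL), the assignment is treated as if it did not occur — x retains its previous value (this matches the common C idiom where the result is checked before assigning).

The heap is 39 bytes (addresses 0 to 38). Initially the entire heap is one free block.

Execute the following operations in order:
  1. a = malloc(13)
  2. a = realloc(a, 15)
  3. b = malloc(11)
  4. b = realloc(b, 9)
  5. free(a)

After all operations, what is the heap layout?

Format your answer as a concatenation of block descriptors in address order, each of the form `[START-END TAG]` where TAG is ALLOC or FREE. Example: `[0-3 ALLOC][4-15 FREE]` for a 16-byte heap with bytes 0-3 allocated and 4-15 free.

Op 1: a = malloc(13) -> a = 0; heap: [0-12 ALLOC][13-38 FREE]
Op 2: a = realloc(a, 15) -> a = 0; heap: [0-14 ALLOC][15-38 FREE]
Op 3: b = malloc(11) -> b = 15; heap: [0-14 ALLOC][15-25 ALLOC][26-38 FREE]
Op 4: b = realloc(b, 9) -> b = 15; heap: [0-14 ALLOC][15-23 ALLOC][24-38 FREE]
Op 5: free(a) -> (freed a); heap: [0-14 FREE][15-23 ALLOC][24-38 FREE]

Answer: [0-14 FREE][15-23 ALLOC][24-38 FREE]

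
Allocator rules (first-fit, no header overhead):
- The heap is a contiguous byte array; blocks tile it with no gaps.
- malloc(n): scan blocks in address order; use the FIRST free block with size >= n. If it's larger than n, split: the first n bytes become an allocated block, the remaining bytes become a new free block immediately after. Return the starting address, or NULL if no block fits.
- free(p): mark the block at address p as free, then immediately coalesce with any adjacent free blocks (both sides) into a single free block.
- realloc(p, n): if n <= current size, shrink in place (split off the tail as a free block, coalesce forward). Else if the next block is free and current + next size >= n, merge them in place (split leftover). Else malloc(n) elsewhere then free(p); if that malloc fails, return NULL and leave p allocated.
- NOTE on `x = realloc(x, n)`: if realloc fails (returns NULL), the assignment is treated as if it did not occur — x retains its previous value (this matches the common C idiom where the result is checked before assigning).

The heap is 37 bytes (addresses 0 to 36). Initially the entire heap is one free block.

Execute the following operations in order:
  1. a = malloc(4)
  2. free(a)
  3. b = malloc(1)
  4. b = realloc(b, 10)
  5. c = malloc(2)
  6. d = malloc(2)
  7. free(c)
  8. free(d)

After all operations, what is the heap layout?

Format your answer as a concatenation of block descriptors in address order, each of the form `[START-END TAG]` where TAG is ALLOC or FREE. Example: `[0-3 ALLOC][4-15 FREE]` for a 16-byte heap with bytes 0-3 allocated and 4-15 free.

Answer: [0-9 ALLOC][10-36 FREE]

Derivation:
Op 1: a = malloc(4) -> a = 0; heap: [0-3 ALLOC][4-36 FREE]
Op 2: free(a) -> (freed a); heap: [0-36 FREE]
Op 3: b = malloc(1) -> b = 0; heap: [0-0 ALLOC][1-36 FREE]
Op 4: b = realloc(b, 10) -> b = 0; heap: [0-9 ALLOC][10-36 FREE]
Op 5: c = malloc(2) -> c = 10; heap: [0-9 ALLOC][10-11 ALLOC][12-36 FREE]
Op 6: d = malloc(2) -> d = 12; heap: [0-9 ALLOC][10-11 ALLOC][12-13 ALLOC][14-36 FREE]
Op 7: free(c) -> (freed c); heap: [0-9 ALLOC][10-11 FREE][12-13 ALLOC][14-36 FREE]
Op 8: free(d) -> (freed d); heap: [0-9 ALLOC][10-36 FREE]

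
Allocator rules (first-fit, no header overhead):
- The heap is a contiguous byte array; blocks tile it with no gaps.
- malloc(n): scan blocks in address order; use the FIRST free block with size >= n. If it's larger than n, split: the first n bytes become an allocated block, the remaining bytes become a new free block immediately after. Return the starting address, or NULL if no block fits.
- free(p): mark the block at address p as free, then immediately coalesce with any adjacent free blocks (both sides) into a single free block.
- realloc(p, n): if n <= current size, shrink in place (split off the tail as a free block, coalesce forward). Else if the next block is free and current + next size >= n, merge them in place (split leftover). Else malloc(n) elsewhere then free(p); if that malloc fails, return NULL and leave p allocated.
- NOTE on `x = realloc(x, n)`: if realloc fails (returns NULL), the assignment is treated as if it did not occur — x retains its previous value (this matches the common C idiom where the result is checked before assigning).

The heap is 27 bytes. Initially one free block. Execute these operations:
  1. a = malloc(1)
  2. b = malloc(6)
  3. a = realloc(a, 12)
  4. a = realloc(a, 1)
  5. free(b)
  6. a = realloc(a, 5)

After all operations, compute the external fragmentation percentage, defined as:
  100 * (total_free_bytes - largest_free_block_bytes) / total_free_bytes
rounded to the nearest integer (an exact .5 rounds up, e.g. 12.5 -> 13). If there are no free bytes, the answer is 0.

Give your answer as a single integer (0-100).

Op 1: a = malloc(1) -> a = 0; heap: [0-0 ALLOC][1-26 FREE]
Op 2: b = malloc(6) -> b = 1; heap: [0-0 ALLOC][1-6 ALLOC][7-26 FREE]
Op 3: a = realloc(a, 12) -> a = 7; heap: [0-0 FREE][1-6 ALLOC][7-18 ALLOC][19-26 FREE]
Op 4: a = realloc(a, 1) -> a = 7; heap: [0-0 FREE][1-6 ALLOC][7-7 ALLOC][8-26 FREE]
Op 5: free(b) -> (freed b); heap: [0-6 FREE][7-7 ALLOC][8-26 FREE]
Op 6: a = realloc(a, 5) -> a = 7; heap: [0-6 FREE][7-11 ALLOC][12-26 FREE]
Free blocks: [7 15] total_free=22 largest=15 -> 100*(22-15)/22 = 700/22 ≈ 31.818 -> rounds to 32

Answer: 32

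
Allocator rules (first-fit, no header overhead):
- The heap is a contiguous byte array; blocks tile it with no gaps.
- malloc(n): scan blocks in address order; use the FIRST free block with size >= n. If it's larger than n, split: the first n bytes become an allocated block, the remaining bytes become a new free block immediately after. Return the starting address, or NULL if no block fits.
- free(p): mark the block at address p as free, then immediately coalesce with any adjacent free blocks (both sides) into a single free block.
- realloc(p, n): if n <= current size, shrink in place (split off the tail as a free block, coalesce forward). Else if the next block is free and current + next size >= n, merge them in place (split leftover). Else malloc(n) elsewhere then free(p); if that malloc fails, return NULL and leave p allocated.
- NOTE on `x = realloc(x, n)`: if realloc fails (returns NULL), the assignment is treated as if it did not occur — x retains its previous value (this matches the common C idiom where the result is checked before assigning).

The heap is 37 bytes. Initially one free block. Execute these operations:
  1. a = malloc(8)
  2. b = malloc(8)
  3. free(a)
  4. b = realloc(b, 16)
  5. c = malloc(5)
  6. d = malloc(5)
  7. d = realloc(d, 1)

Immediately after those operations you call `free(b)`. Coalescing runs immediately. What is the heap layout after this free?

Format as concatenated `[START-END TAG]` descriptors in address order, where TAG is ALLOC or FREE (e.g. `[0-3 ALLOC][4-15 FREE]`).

Answer: [0-4 ALLOC][5-23 FREE][24-24 ALLOC][25-36 FREE]

Derivation:
Op 1: a = malloc(8) -> a = 0; heap: [0-7 ALLOC][8-36 FREE]
Op 2: b = malloc(8) -> b = 8; heap: [0-7 ALLOC][8-15 ALLOC][16-36 FREE]
Op 3: free(a) -> (freed a); heap: [0-7 FREE][8-15 ALLOC][16-36 FREE]
Op 4: b = realloc(b, 16) -> b = 8; heap: [0-7 FREE][8-23 ALLOC][24-36 FREE]
Op 5: c = malloc(5) -> c = 0; heap: [0-4 ALLOC][5-7 FREE][8-23 ALLOC][24-36 FREE]
Op 6: d = malloc(5) -> d = 24; heap: [0-4 ALLOC][5-7 FREE][8-23 ALLOC][24-28 ALLOC][29-36 FREE]
Op 7: d = realloc(d, 1) -> d = 24; heap: [0-4 ALLOC][5-7 FREE][8-23 ALLOC][24-24 ALLOC][25-36 FREE]
free(b): b = 8 -> block [8-23 ALLOC]; mark free, coalesce with adjacent free neighbors -> [0-4 ALLOC][5-23 FREE][24-24 ALLOC][25-36 FREE]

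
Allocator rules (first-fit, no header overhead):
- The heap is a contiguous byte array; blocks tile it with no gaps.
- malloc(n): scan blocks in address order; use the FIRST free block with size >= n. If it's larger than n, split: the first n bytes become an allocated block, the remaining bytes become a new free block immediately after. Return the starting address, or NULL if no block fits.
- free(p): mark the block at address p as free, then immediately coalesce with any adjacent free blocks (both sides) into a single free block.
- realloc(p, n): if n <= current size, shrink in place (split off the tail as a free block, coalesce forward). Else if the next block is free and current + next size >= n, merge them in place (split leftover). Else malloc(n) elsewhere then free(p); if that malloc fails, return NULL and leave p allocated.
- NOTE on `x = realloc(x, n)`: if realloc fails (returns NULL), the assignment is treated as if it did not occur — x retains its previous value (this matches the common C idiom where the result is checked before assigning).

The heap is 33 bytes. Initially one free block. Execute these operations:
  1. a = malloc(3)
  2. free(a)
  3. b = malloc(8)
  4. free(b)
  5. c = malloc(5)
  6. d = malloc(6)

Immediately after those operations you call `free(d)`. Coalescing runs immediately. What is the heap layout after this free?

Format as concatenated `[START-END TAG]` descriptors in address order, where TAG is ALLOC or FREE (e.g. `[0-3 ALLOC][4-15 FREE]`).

Answer: [0-4 ALLOC][5-32 FREE]

Derivation:
Op 1: a = malloc(3) -> a = 0; heap: [0-2 ALLOC][3-32 FREE]
Op 2: free(a) -> (freed a); heap: [0-32 FREE]
Op 3: b = malloc(8) -> b = 0; heap: [0-7 ALLOC][8-32 FREE]
Op 4: free(b) -> (freed b); heap: [0-32 FREE]
Op 5: c = malloc(5) -> c = 0; heap: [0-4 ALLOC][5-32 FREE]
Op 6: d = malloc(6) -> d = 5; heap: [0-4 ALLOC][5-10 ALLOC][11-32 FREE]
free(d): d = 5 -> block [5-10 ALLOC]; mark free, coalesce with adjacent free neighbors -> [0-4 ALLOC][5-32 FREE]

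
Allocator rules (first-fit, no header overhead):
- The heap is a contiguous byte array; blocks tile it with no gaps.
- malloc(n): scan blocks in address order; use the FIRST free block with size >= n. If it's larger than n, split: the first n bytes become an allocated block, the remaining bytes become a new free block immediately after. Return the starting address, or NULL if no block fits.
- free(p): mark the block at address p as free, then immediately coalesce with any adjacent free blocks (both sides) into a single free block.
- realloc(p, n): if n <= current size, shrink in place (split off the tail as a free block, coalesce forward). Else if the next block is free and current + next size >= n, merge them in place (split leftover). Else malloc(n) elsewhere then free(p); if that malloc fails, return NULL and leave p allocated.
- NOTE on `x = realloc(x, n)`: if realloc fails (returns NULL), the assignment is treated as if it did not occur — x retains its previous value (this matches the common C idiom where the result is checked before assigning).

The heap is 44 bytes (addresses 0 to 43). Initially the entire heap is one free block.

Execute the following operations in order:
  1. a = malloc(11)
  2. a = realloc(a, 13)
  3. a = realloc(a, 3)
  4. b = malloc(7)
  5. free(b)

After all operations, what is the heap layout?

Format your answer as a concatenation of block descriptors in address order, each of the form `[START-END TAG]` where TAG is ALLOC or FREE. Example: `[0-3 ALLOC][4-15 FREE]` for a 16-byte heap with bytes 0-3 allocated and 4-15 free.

Op 1: a = malloc(11) -> a = 0; heap: [0-10 ALLOC][11-43 FREE]
Op 2: a = realloc(a, 13) -> a = 0; heap: [0-12 ALLOC][13-43 FREE]
Op 3: a = realloc(a, 3) -> a = 0; heap: [0-2 ALLOC][3-43 FREE]
Op 4: b = malloc(7) -> b = 3; heap: [0-2 ALLOC][3-9 ALLOC][10-43 FREE]
Op 5: free(b) -> (freed b); heap: [0-2 ALLOC][3-43 FREE]

Answer: [0-2 ALLOC][3-43 FREE]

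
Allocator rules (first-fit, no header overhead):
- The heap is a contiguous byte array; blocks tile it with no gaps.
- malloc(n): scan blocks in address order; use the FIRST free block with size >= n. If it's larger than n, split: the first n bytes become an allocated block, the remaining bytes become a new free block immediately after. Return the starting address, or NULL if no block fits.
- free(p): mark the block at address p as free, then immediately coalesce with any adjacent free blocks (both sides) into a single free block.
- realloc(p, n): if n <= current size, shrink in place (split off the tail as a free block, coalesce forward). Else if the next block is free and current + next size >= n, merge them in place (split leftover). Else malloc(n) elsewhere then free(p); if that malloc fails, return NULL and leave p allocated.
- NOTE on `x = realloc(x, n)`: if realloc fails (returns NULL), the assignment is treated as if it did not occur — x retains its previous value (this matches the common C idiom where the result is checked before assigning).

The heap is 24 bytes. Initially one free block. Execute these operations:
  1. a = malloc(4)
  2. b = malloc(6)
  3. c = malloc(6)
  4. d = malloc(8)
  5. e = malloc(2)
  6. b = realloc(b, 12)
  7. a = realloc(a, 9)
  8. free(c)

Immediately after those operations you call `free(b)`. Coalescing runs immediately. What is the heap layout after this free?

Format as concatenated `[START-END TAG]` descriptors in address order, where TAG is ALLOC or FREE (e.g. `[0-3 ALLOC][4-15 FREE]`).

Answer: [0-3 ALLOC][4-15 FREE][16-23 ALLOC]

Derivation:
Op 1: a = malloc(4) -> a = 0; heap: [0-3 ALLOC][4-23 FREE]
Op 2: b = malloc(6) -> b = 4; heap: [0-3 ALLOC][4-9 ALLOC][10-23 FREE]
Op 3: c = malloc(6) -> c = 10; heap: [0-3 ALLOC][4-9 ALLOC][10-15 ALLOC][16-23 FREE]
Op 4: d = malloc(8) -> d = 16; heap: [0-3 ALLOC][4-9 ALLOC][10-15 ALLOC][16-23 ALLOC]
Op 5: e = malloc(2) -> e = NULL; heap: [0-3 ALLOC][4-9 ALLOC][10-15 ALLOC][16-23 ALLOC]
Op 6: b = realloc(b, 12) -> NULL (b unchanged); heap: [0-3 ALLOC][4-9 ALLOC][10-15 ALLOC][16-23 ALLOC]
Op 7: a = realloc(a, 9) -> NULL (a unchanged); heap: [0-3 ALLOC][4-9 ALLOC][10-15 ALLOC][16-23 ALLOC]
Op 8: free(c) -> (freed c); heap: [0-3 ALLOC][4-9 ALLOC][10-15 FREE][16-23 ALLOC]
free(b): b = 4 -> block [4-9 ALLOC]; mark free, coalesce with adjacent free neighbors -> [0-3 ALLOC][4-15 FREE][16-23 ALLOC]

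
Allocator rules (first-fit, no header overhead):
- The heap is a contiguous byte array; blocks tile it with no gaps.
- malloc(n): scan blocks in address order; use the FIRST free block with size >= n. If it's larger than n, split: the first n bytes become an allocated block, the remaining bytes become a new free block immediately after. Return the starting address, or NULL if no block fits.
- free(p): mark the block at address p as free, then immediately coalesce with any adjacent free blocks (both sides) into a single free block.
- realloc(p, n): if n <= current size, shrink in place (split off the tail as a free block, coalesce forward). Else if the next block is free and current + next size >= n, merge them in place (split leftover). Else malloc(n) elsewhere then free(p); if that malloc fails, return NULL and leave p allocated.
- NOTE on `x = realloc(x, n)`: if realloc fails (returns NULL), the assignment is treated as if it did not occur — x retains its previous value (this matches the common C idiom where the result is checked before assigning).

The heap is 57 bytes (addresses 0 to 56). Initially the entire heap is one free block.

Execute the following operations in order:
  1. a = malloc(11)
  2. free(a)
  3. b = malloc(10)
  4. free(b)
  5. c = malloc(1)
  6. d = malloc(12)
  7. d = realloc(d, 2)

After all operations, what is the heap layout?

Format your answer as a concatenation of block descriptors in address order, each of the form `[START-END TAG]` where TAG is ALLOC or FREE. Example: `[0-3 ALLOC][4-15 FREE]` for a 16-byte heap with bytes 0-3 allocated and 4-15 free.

Op 1: a = malloc(11) -> a = 0; heap: [0-10 ALLOC][11-56 FREE]
Op 2: free(a) -> (freed a); heap: [0-56 FREE]
Op 3: b = malloc(10) -> b = 0; heap: [0-9 ALLOC][10-56 FREE]
Op 4: free(b) -> (freed b); heap: [0-56 FREE]
Op 5: c = malloc(1) -> c = 0; heap: [0-0 ALLOC][1-56 FREE]
Op 6: d = malloc(12) -> d = 1; heap: [0-0 ALLOC][1-12 ALLOC][13-56 FREE]
Op 7: d = realloc(d, 2) -> d = 1; heap: [0-0 ALLOC][1-2 ALLOC][3-56 FREE]

Answer: [0-0 ALLOC][1-2 ALLOC][3-56 FREE]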